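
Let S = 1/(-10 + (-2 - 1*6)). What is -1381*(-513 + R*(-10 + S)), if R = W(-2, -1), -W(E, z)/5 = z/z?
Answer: 11502349/18 ≈ 6.3902e+5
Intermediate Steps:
W(E, z) = -5 (W(E, z) = -5*z/z = -5*1 = -5)
R = -5
S = -1/18 (S = 1/(-10 + (-2 - 6)) = 1/(-10 - 8) = 1/(-18) = -1/18 ≈ -0.055556)
-1381*(-513 + R*(-10 + S)) = -1381*(-513 - 5*(-10 - 1/18)) = -1381*(-513 - 5*(-181/18)) = -1381*(-513 + 905/18) = -1381*(-8329/18) = 11502349/18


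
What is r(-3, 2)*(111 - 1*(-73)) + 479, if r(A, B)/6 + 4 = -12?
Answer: -17185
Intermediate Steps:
r(A, B) = -96 (r(A, B) = -24 + 6*(-12) = -24 - 72 = -96)
r(-3, 2)*(111 - 1*(-73)) + 479 = -96*(111 - 1*(-73)) + 479 = -96*(111 + 73) + 479 = -96*184 + 479 = -17664 + 479 = -17185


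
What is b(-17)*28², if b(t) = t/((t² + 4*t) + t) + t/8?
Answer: -5194/3 ≈ -1731.3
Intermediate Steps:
b(t) = t/8 + t/(t² + 5*t) (b(t) = t/(t² + 5*t) + t*(⅛) = t/(t² + 5*t) + t/8 = t/8 + t/(t² + 5*t))
b(-17)*28² = ((8 + (-17)² + 5*(-17))/(8*(5 - 17)))*28² = ((⅛)*(8 + 289 - 85)/(-12))*784 = ((⅛)*(-1/12)*212)*784 = -53/24*784 = -5194/3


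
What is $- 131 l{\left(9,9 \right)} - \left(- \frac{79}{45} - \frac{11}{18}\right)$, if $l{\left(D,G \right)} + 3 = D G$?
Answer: $- \frac{306469}{30} \approx -10216.0$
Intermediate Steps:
$l{\left(D,G \right)} = -3 + D G$
$- 131 l{\left(9,9 \right)} - \left(- \frac{79}{45} - \frac{11}{18}\right) = - 131 \left(-3 + 9 \cdot 9\right) - \left(- \frac{79}{45} - \frac{11}{18}\right) = - 131 \left(-3 + 81\right) - - \frac{71}{30} = \left(-131\right) 78 + \left(\frac{11}{18} + \frac{79}{45}\right) = -10218 + \frac{71}{30} = - \frac{306469}{30}$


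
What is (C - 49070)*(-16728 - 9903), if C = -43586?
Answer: 2467521936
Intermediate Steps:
(C - 49070)*(-16728 - 9903) = (-43586 - 49070)*(-16728 - 9903) = -92656*(-26631) = 2467521936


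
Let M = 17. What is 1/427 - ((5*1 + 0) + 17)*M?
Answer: -159697/427 ≈ -374.00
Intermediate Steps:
1/427 - ((5*1 + 0) + 17)*M = 1/427 - ((5*1 + 0) + 17)*17 = 1/427 - ((5 + 0) + 17)*17 = 1/427 - (5 + 17)*17 = 1/427 - 22*17 = 1/427 - 1*374 = 1/427 - 374 = -159697/427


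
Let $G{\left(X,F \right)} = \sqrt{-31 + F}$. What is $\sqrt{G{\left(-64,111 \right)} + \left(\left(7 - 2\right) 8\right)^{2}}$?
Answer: $2 \sqrt{400 + \sqrt{5}} \approx 40.112$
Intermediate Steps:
$\sqrt{G{\left(-64,111 \right)} + \left(\left(7 - 2\right) 8\right)^{2}} = \sqrt{\sqrt{-31 + 111} + \left(\left(7 - 2\right) 8\right)^{2}} = \sqrt{\sqrt{80} + \left(5 \cdot 8\right)^{2}} = \sqrt{4 \sqrt{5} + 40^{2}} = \sqrt{4 \sqrt{5} + 1600} = \sqrt{1600 + 4 \sqrt{5}}$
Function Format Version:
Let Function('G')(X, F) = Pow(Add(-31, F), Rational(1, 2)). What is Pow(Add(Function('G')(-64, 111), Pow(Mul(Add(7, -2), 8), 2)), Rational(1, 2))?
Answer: Mul(2, Pow(Add(400, Pow(5, Rational(1, 2))), Rational(1, 2))) ≈ 40.112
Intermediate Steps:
Pow(Add(Function('G')(-64, 111), Pow(Mul(Add(7, -2), 8), 2)), Rational(1, 2)) = Pow(Add(Pow(Add(-31, 111), Rational(1, 2)), Pow(Mul(Add(7, -2), 8), 2)), Rational(1, 2)) = Pow(Add(Pow(80, Rational(1, 2)), Pow(Mul(5, 8), 2)), Rational(1, 2)) = Pow(Add(Mul(4, Pow(5, Rational(1, 2))), Pow(40, 2)), Rational(1, 2)) = Pow(Add(Mul(4, Pow(5, Rational(1, 2))), 1600), Rational(1, 2)) = Pow(Add(1600, Mul(4, Pow(5, Rational(1, 2)))), Rational(1, 2))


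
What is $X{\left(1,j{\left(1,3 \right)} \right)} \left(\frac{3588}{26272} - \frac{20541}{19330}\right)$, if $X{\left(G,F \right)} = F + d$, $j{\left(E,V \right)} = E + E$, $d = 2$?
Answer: $- \frac{58787139}{15869930} \approx -3.7043$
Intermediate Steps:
$j{\left(E,V \right)} = 2 E$
$X{\left(G,F \right)} = 2 + F$ ($X{\left(G,F \right)} = F + 2 = 2 + F$)
$X{\left(1,j{\left(1,3 \right)} \right)} \left(\frac{3588}{26272} - \frac{20541}{19330}\right) = \left(2 + 2 \cdot 1\right) \left(\frac{3588}{26272} - \frac{20541}{19330}\right) = \left(2 + 2\right) \left(3588 \cdot \frac{1}{26272} - \frac{20541}{19330}\right) = 4 \left(\frac{897}{6568} - \frac{20541}{19330}\right) = 4 \left(- \frac{58787139}{63479720}\right) = - \frac{58787139}{15869930}$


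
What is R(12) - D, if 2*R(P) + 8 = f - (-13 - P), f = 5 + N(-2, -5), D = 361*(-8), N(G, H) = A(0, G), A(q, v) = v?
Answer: 2898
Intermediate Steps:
N(G, H) = G
D = -2888
f = 3 (f = 5 - 2 = 3)
R(P) = 4 + P/2 (R(P) = -4 + (3 - (-13 - P))/2 = -4 + (3 + (13 + P))/2 = -4 + (16 + P)/2 = -4 + (8 + P/2) = 4 + P/2)
R(12) - D = (4 + (1/2)*12) - 1*(-2888) = (4 + 6) + 2888 = 10 + 2888 = 2898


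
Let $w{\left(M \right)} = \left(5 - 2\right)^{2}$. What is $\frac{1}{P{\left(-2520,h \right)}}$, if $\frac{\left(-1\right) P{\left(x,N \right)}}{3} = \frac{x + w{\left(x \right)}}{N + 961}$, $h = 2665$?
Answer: $\frac{3626}{7533} \approx 0.48135$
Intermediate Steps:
$w{\left(M \right)} = 9$ ($w{\left(M \right)} = 3^{2} = 9$)
$P{\left(x,N \right)} = - \frac{3 \left(9 + x\right)}{961 + N}$ ($P{\left(x,N \right)} = - 3 \frac{x + 9}{N + 961} = - 3 \frac{9 + x}{961 + N} = - \frac{3 \left(9 + x\right)}{961 + N}$)
$\frac{1}{P{\left(-2520,h \right)}} = \frac{1}{3 \frac{1}{961 + 2665} \left(-9 - -2520\right)} = \frac{1}{3 \cdot \frac{1}{3626} \left(-9 + 2520\right)} = \frac{1}{3 \cdot \frac{1}{3626} \cdot 2511} = \frac{1}{\frac{7533}{3626}} = \frac{3626}{7533}$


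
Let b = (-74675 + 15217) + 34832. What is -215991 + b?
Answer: -240617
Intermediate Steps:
b = -24626 (b = -59458 + 34832 = -24626)
-215991 + b = -215991 - 24626 = -240617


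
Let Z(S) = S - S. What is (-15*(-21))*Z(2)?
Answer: 0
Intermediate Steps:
Z(S) = 0
(-15*(-21))*Z(2) = -15*(-21)*0 = 315*0 = 0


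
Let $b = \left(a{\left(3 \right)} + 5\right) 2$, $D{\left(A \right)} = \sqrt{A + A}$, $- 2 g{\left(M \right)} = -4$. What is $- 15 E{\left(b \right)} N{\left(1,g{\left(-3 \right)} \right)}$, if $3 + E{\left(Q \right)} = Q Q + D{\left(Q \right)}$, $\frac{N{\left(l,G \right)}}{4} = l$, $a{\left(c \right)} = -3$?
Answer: $-780 - 120 \sqrt{2} \approx -949.71$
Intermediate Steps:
$g{\left(M \right)} = 2$ ($g{\left(M \right)} = \left(- \frac{1}{2}\right) \left(-4\right) = 2$)
$D{\left(A \right)} = \sqrt{2} \sqrt{A}$ ($D{\left(A \right)} = \sqrt{2 A} = \sqrt{2} \sqrt{A}$)
$N{\left(l,G \right)} = 4 l$
$b = 4$ ($b = \left(-3 + 5\right) 2 = 2 \cdot 2 = 4$)
$E{\left(Q \right)} = -3 + Q^{2} + \sqrt{2} \sqrt{Q}$ ($E{\left(Q \right)} = -3 + \left(Q Q + \sqrt{2} \sqrt{Q}\right) = -3 + \left(Q^{2} + \sqrt{2} \sqrt{Q}\right) = -3 + Q^{2} + \sqrt{2} \sqrt{Q}$)
$- 15 E{\left(b \right)} N{\left(1,g{\left(-3 \right)} \right)} = - 15 \left(-3 + 4^{2} + \sqrt{2} \sqrt{4}\right) 4 \cdot 1 = - 15 \left(-3 + 16 + \sqrt{2} \cdot 2\right) 4 = - 15 \left(-3 + 16 + 2 \sqrt{2}\right) 4 = - 15 \left(13 + 2 \sqrt{2}\right) 4 = \left(-195 - 30 \sqrt{2}\right) 4 = -780 - 120 \sqrt{2}$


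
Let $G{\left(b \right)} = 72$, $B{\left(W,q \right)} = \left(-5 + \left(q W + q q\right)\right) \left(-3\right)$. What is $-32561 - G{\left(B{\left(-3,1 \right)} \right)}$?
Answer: $-32633$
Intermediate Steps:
$B{\left(W,q \right)} = 15 - 3 q^{2} - 3 W q$ ($B{\left(W,q \right)} = \left(-5 + \left(W q + q^{2}\right)\right) \left(-3\right) = \left(-5 + \left(q^{2} + W q\right)\right) \left(-3\right) = \left(-5 + q^{2} + W q\right) \left(-3\right) = 15 - 3 q^{2} - 3 W q$)
$-32561 - G{\left(B{\left(-3,1 \right)} \right)} = -32561 - 72 = -32633$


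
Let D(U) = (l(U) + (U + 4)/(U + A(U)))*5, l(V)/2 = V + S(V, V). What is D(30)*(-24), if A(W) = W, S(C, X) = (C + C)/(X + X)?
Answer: -7508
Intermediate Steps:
S(C, X) = C/X (S(C, X) = (2*C)/((2*X)) = (2*C)*(1/(2*X)) = C/X)
l(V) = 2 + 2*V (l(V) = 2*(V + V/V) = 2*(V + 1) = 2*(1 + V) = 2 + 2*V)
D(U) = 10 + 10*U + 5*(4 + U)/(2*U) (D(U) = ((2 + 2*U) + (U + 4)/(U + U))*5 = ((2 + 2*U) + (4 + U)/((2*U)))*5 = ((2 + 2*U) + (4 + U)*(1/(2*U)))*5 = ((2 + 2*U) + (4 + U)/(2*U))*5 = (2 + 2*U + (4 + U)/(2*U))*5 = 10 + 10*U + 5*(4 + U)/(2*U))
D(30)*(-24) = (25/2 + 10*30 + 10/30)*(-24) = (25/2 + 300 + 10*(1/30))*(-24) = (25/2 + 300 + ⅓)*(-24) = (1877/6)*(-24) = -7508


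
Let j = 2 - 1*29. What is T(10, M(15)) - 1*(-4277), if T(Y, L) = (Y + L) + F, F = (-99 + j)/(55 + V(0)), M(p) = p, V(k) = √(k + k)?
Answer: 236484/55 ≈ 4299.7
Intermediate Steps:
j = -27 (j = 2 - 29 = -27)
V(k) = √2*√k (V(k) = √(2*k) = √2*√k)
F = -126/55 (F = (-99 - 27)/(55 + √2*√0) = -126/(55 + √2*0) = -126/(55 + 0) = -126/55 ≈ -2.2909)
T(Y, L) = -126/55 + L + Y (T(Y, L) = (Y + L) - 126/55 = (L + Y) - 126/55 = -126/55 + L + Y)
T(10, M(15)) - 1*(-4277) = (-126/55 + 15 + 10) - 1*(-4277) = 1249/55 + 4277 = 236484/55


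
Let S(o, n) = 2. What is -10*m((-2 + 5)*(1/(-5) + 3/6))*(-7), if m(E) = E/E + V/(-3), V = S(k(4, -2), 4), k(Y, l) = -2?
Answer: 70/3 ≈ 23.333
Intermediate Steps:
V = 2
m(E) = ⅓ (m(E) = E/E + 2/(-3) = 1 + 2*(-⅓) = 1 - ⅔ = ⅓)
-10*m((-2 + 5)*(1/(-5) + 3/6))*(-7) = -10*⅓*(-7) = -10/3*(-7) = 70/3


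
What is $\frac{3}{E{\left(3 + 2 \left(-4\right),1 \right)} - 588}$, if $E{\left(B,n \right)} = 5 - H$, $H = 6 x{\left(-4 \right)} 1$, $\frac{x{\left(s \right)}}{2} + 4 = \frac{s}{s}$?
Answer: $- \frac{3}{547} \approx -0.0054845$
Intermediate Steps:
$x{\left(s \right)} = -6$ ($x{\left(s \right)} = -8 + 2 \frac{s}{s} = -8 + 2 \cdot 1 = -8 + 2 = -6$)
$H = -36$ ($H = 6 \left(-6\right) 1 = \left(-36\right) 1 = -36$)
$E{\left(B,n \right)} = 41$ ($E{\left(B,n \right)} = 5 - -36 = 5 + 36 = 41$)
$\frac{3}{E{\left(3 + 2 \left(-4\right),1 \right)} - 588} = \frac{3}{41 - 588} = \frac{3}{-547} = 3 \left(- \frac{1}{547}\right) = - \frac{3}{547}$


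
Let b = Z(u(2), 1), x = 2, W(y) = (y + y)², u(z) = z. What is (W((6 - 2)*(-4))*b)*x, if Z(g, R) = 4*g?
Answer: 16384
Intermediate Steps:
W(y) = 4*y² (W(y) = (2*y)² = 4*y²)
b = 8 (b = 4*2 = 8)
(W((6 - 2)*(-4))*b)*x = ((4*((6 - 2)*(-4))²)*8)*2 = ((4*(4*(-4))²)*8)*2 = ((4*(-16)²)*8)*2 = ((4*256)*8)*2 = (1024*8)*2 = 8192*2 = 16384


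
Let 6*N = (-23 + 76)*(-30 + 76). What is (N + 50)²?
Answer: 1874161/9 ≈ 2.0824e+5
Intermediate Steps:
N = 1219/3 (N = ((-23 + 76)*(-30 + 76))/6 = (53*46)/6 = (⅙)*2438 = 1219/3 ≈ 406.33)
(N + 50)² = (1219/3 + 50)² = (1369/3)² = 1874161/9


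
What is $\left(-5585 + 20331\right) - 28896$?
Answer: $-14150$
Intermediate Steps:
$\left(-5585 + 20331\right) - 28896 = 14746 - 28896 = -14150$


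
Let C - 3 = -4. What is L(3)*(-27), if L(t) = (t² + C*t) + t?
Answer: -243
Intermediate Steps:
C = -1 (C = 3 - 4 = -1)
L(t) = t² (L(t) = (t² - t) + t = t²)
L(3)*(-27) = 3²*(-27) = 9*(-27) = -243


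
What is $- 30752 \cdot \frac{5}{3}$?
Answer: $- \frac{153760}{3} \approx -51253.0$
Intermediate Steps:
$- 30752 \cdot \frac{5}{3} = - 30752 \cdot 5 \cdot \frac{1}{3} = \left(-30752\right) \frac{5}{3} = - \frac{153760}{3}$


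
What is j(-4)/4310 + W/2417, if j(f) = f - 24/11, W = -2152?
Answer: -51095338/57294985 ≈ -0.89179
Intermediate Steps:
j(f) = -24/11 + f (j(f) = f - 24*1/11 = f - 24/11 = -24/11 + f)
j(-4)/4310 + W/2417 = (-24/11 - 4)/4310 - 2152/2417 = -68/11*1/4310 - 2152*1/2417 = -34/23705 - 2152/2417 = -51095338/57294985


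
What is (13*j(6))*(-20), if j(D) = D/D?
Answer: -260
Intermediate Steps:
j(D) = 1
(13*j(6))*(-20) = (13*1)*(-20) = 13*(-20) = -260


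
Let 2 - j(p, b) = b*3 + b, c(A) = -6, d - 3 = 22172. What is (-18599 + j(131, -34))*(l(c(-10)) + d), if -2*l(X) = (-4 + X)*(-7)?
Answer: -408726540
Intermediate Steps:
d = 22175 (d = 3 + 22172 = 22175)
l(X) = -14 + 7*X/2 (l(X) = -(-4 + X)*(-7)/2 = -(28 - 7*X)/2 = -14 + 7*X/2)
j(p, b) = 2 - 4*b (j(p, b) = 2 - (b*3 + b) = 2 - (3*b + b) = 2 - 4*b)
(-18599 + j(131, -34))*(l(c(-10)) + d) = (-18599 + (2 - 4*(-34)))*((-14 + (7/2)*(-6)) + 22175) = (-18599 + (2 + 136))*((-14 - 21) + 22175) = (-18599 + 138)*(-35 + 22175) = -18461*22140 = -408726540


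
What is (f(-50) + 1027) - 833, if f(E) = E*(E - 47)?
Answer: 5044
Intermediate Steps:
f(E) = E*(-47 + E)
(f(-50) + 1027) - 833 = (-50*(-47 - 50) + 1027) - 833 = (-50*(-97) + 1027) - 833 = (4850 + 1027) - 833 = 5877 - 833 = 5044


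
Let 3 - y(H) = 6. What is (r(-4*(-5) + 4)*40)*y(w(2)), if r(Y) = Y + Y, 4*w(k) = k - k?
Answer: -5760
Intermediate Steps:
w(k) = 0 (w(k) = (k - k)/4 = (¼)*0 = 0)
y(H) = -3 (y(H) = 3 - 1*6 = 3 - 6 = -3)
r(Y) = 2*Y
(r(-4*(-5) + 4)*40)*y(w(2)) = ((2*(-4*(-5) + 4))*40)*(-3) = ((2*(20 + 4))*40)*(-3) = ((2*24)*40)*(-3) = (48*40)*(-3) = 1920*(-3) = -5760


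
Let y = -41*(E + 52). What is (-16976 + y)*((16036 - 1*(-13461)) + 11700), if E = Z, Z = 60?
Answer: -888536896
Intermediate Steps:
E = 60
y = -4592 (y = -41*(60 + 52) = -41*112 = -4592)
(-16976 + y)*((16036 - 1*(-13461)) + 11700) = (-16976 - 4592)*((16036 - 1*(-13461)) + 11700) = -21568*((16036 + 13461) + 11700) = -21568*(29497 + 11700) = -21568*41197 = -888536896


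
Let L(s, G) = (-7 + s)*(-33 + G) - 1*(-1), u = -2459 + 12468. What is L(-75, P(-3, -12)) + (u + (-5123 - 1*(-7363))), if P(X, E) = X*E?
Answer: 12004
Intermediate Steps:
P(X, E) = E*X
u = 10009
L(s, G) = 1 + (-33 + G)*(-7 + s) (L(s, G) = (-33 + G)*(-7 + s) + 1 = 1 + (-33 + G)*(-7 + s))
L(-75, P(-3, -12)) + (u + (-5123 - 1*(-7363))) = (232 - 33*(-75) - (-84)*(-3) - 12*(-3)*(-75)) + (10009 + (-5123 - 1*(-7363))) = (232 + 2475 - 7*36 + 36*(-75)) + (10009 + (-5123 + 7363)) = (232 + 2475 - 252 - 2700) + (10009 + 2240) = -245 + 12249 = 12004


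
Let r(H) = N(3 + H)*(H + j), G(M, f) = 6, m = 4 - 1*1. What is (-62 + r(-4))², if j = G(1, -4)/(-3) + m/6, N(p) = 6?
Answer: 9025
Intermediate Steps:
m = 3 (m = 4 - 1 = 3)
j = -3/2 (j = 6/(-3) + 3/6 = 6*(-⅓) + 3*(⅙) = -2 + ½ = -3/2 ≈ -1.5000)
r(H) = -9 + 6*H (r(H) = 6*(H - 3/2) = 6*(-3/2 + H) = -9 + 6*H)
(-62 + r(-4))² = (-62 + (-9 + 6*(-4)))² = (-62 + (-9 - 24))² = (-62 - 33)² = (-95)² = 9025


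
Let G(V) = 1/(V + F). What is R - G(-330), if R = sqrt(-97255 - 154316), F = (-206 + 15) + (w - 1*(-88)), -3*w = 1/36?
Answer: 108/46765 + I*sqrt(251571) ≈ 0.0023094 + 501.57*I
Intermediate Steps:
w = -1/108 (w = -1/3/36 = -1/3*1/36 = -1/108 ≈ -0.0092593)
F = -11125/108 (F = (-206 + 15) + (-1/108 - 1*(-88)) = -191 + (-1/108 + 88) = -191 + 9503/108 = -11125/108 ≈ -103.01)
R = I*sqrt(251571) (R = sqrt(-251571) = I*sqrt(251571) ≈ 501.57*I)
G(V) = 1/(-11125/108 + V) (G(V) = 1/(V - 11125/108) = 1/(-11125/108 + V))
R - G(-330) = I*sqrt(251571) - 108/(-11125 + 108*(-330)) = I*sqrt(251571) - 108/(-11125 - 35640) = I*sqrt(251571) - 108/(-46765) = I*sqrt(251571) - 108*(-1)/46765 = I*sqrt(251571) - 1*(-108/46765) = I*sqrt(251571) + 108/46765 = 108/46765 + I*sqrt(251571)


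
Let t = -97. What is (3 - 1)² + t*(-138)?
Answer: 13390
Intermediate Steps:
(3 - 1)² + t*(-138) = (3 - 1)² - 97*(-138) = 2² + 13386 = 4 + 13386 = 13390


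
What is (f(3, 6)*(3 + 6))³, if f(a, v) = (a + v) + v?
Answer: 2460375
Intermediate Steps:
f(a, v) = a + 2*v
(f(3, 6)*(3 + 6))³ = ((3 + 2*6)*(3 + 6))³ = ((3 + 12)*9)³ = (15*9)³ = 135³ = 2460375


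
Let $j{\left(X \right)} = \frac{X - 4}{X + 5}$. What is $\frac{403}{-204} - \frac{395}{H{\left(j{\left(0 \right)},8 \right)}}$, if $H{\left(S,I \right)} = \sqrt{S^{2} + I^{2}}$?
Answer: $- \frac{403}{204} - \frac{1975 \sqrt{101}}{404} \approx -51.105$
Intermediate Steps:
$j{\left(X \right)} = \frac{-4 + X}{5 + X}$
$H{\left(S,I \right)} = \sqrt{I^{2} + S^{2}}$
$\frac{403}{-204} - \frac{395}{H{\left(j{\left(0 \right)},8 \right)}} = \frac{403}{-204} - \frac{395}{\sqrt{8^{2} + \left(\frac{-4 + 0}{5 + 0}\right)^{2}}} = 403 \left(- \frac{1}{204}\right) - \frac{395}{\sqrt{64 + \left(\frac{1}{5} \left(-4\right)\right)^{2}}} = - \frac{403}{204} - \frac{395}{\sqrt{64 + \left(\frac{1}{5} \left(-4\right)\right)^{2}}} = - \frac{403}{204} - \frac{395}{\sqrt{64 + \left(- \frac{4}{5}\right)^{2}}} = - \frac{403}{204} - \frac{395}{\sqrt{64 + \frac{16}{25}}} = - \frac{403}{204} - \frac{395}{\sqrt{\frac{1616}{25}}} = - \frac{403}{204} - \frac{395}{\frac{4}{5} \sqrt{101}} = - \frac{403}{204} - 395 \frac{5 \sqrt{101}}{404} = - \frac{403}{204} - \frac{1975 \sqrt{101}}{404}$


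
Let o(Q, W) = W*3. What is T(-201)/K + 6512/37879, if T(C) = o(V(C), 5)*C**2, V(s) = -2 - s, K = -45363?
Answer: -7553279443/572768359 ≈ -13.187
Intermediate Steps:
o(Q, W) = 3*W
T(C) = 15*C**2 (T(C) = (3*5)*C**2 = 15*C**2)
T(-201)/K + 6512/37879 = (15*(-201)**2)/(-45363) + 6512/37879 = (15*40401)*(-1/45363) + 6512*(1/37879) = 606015*(-1/45363) + 6512/37879 = -202005/15121 + 6512/37879 = -7553279443/572768359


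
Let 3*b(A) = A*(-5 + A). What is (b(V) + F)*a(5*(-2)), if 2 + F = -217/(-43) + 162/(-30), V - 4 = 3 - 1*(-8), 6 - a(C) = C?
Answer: 163904/215 ≈ 762.34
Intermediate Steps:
a(C) = 6 - C
V = 15 (V = 4 + (3 - 1*(-8)) = 4 + (3 + 8) = 4 + 11 = 15)
b(A) = A*(-5 + A)/3 (b(A) = (A*(-5 + A))/3 = A*(-5 + A)/3)
F = -506/215 (F = -2 + (-217/(-43) + 162/(-30)) = -2 + (-217*(-1/43) + 162*(-1/30)) = -2 + (217/43 - 27/5) = -2 - 76/215 = -506/215 ≈ -2.3535)
(b(V) + F)*a(5*(-2)) = ((⅓)*15*(-5 + 15) - 506/215)*(6 - 5*(-2)) = ((⅓)*15*10 - 506/215)*(6 - 1*(-10)) = (50 - 506/215)*(6 + 10) = (10244/215)*16 = 163904/215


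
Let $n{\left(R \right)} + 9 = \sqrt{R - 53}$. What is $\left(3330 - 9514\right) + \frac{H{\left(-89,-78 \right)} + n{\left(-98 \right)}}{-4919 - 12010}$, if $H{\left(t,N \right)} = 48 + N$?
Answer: $- \frac{34896299}{5643} - \frac{i \sqrt{151}}{16929} \approx -6184.0 - 0.00072587 i$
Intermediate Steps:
$n{\left(R \right)} = -9 + \sqrt{-53 + R}$ ($n{\left(R \right)} = -9 + \sqrt{R - 53} = -9 + \sqrt{-53 + R}$)
$\left(3330 - 9514\right) + \frac{H{\left(-89,-78 \right)} + n{\left(-98 \right)}}{-4919 - 12010} = \left(3330 - 9514\right) + \frac{\left(48 - 78\right) - \left(9 - \sqrt{-53 - 98}\right)}{-4919 - 12010} = -6184 + \frac{-30 - \left(9 - \sqrt{-151}\right)}{-16929} = -6184 + \left(-30 - \left(9 - i \sqrt{151}\right)\right) \left(- \frac{1}{16929}\right) = -6184 + \left(-39 + i \sqrt{151}\right) \left(- \frac{1}{16929}\right) = -6184 + \left(\frac{13}{5643} - \frac{i \sqrt{151}}{16929}\right) = - \frac{34896299}{5643} - \frac{i \sqrt{151}}{16929}$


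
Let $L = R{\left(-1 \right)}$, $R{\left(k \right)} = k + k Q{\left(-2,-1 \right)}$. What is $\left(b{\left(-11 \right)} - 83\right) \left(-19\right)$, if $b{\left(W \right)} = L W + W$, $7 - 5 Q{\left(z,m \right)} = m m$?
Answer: $\frac{6631}{5} \approx 1326.2$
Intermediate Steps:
$Q{\left(z,m \right)} = \frac{7}{5} - \frac{m^{2}}{5}$ ($Q{\left(z,m \right)} = \frac{7}{5} - \frac{m m}{5} = \frac{7}{5} - \frac{m^{2}}{5}$)
$R{\left(k \right)} = \frac{11 k}{5}$ ($R{\left(k \right)} = k + k \left(\frac{7}{5} - \frac{\left(-1\right)^{2}}{5}\right) = k + k \left(\frac{7}{5} - \frac{1}{5}\right) = k + k \frac{6}{5} = k + \frac{6 k}{5} = \frac{11 k}{5}$)
$L = - \frac{11}{5}$ ($L = \frac{11}{5} \left(-1\right) = - \frac{11}{5} \approx -2.2$)
$b{\left(W \right)} = - \frac{6 W}{5}$ ($b{\left(W \right)} = - \frac{11 W}{5} + W = - \frac{6 W}{5}$)
$\left(b{\left(-11 \right)} - 83\right) \left(-19\right) = \left(\left(- \frac{6}{5}\right) \left(-11\right) - 83\right) \left(-19\right) = \left(\frac{66}{5} - 83\right) \left(-19\right) = \left(- \frac{349}{5}\right) \left(-19\right) = \frac{6631}{5}$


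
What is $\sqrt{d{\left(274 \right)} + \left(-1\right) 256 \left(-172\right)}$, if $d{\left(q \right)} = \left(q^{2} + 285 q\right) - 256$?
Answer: $\sqrt{196942} \approx 443.78$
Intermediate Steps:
$d{\left(q \right)} = -256 + q^{2} + 285 q$
$\sqrt{d{\left(274 \right)} + \left(-1\right) 256 \left(-172\right)} = \sqrt{\left(-256 + 274^{2} + 285 \cdot 274\right) + \left(-1\right) 256 \left(-172\right)} = \sqrt{\left(-256 + 75076 + 78090\right) - -44032} = \sqrt{152910 + 44032} = \sqrt{196942}$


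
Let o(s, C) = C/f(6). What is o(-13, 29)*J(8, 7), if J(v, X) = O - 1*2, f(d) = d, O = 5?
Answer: 29/2 ≈ 14.500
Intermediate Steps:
o(s, C) = C/6
J(v, X) = 3 (J(v, X) = 5 - 1*2 = 5 - 2 = 3)
o(-13, 29)*J(8, 7) = ((⅙)*29)*3 = (29/6)*3 = 29/2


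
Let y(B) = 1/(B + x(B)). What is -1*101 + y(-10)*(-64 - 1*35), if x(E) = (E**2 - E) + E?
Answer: -1021/10 ≈ -102.10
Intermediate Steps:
x(E) = E**2
y(B) = 1/(B + B**2)
-1*101 + y(-10)*(-64 - 1*35) = -1*101 + (1/((-10)*(1 - 10)))*(-64 - 1*35) = -101 + (-1/10/(-9))*(-64 - 35) = -101 - 1/10*(-1/9)*(-99) = -101 + (1/90)*(-99) = -101 - 11/10 = -1021/10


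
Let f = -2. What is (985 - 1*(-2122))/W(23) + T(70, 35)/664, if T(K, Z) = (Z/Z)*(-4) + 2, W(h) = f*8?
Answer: -257885/1328 ≈ -194.19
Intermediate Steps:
W(h) = -16 (W(h) = -2*8 = -16)
T(K, Z) = -2 (T(K, Z) = 1*(-4) + 2 = -4 + 2 = -2)
(985 - 1*(-2122))/W(23) + T(70, 35)/664 = (985 - 1*(-2122))/(-16) - 2/664 = (985 + 2122)*(-1/16) - 2*1/664 = 3107*(-1/16) - 1/332 = -3107/16 - 1/332 = -257885/1328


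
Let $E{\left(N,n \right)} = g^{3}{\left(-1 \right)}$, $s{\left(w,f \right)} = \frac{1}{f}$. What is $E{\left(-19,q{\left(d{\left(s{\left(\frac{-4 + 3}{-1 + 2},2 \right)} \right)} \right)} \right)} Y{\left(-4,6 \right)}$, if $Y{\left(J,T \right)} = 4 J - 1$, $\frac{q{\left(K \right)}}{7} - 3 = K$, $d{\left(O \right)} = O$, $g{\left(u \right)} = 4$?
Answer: $-1088$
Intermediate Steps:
$q{\left(K \right)} = 21 + 7 K$
$Y{\left(J,T \right)} = -1 + 4 J$
$E{\left(N,n \right)} = 64$ ($E{\left(N,n \right)} = 4^{3} = 64$)
$E{\left(-19,q{\left(d{\left(s{\left(\frac{-4 + 3}{-1 + 2},2 \right)} \right)} \right)} \right)} Y{\left(-4,6 \right)} = 64 \left(-1 + 4 \left(-4\right)\right) = 64 \left(-1 - 16\right) = 64 \left(-17\right) = -1088$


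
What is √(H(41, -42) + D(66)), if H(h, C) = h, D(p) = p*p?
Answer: √4397 ≈ 66.310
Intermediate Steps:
D(p) = p²
√(H(41, -42) + D(66)) = √(41 + 66²) = √(41 + 4356) = √4397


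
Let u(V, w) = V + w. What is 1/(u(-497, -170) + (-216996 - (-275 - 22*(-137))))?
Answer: -1/220402 ≈ -4.5372e-6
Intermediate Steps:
1/(u(-497, -170) + (-216996 - (-275 - 22*(-137)))) = 1/((-497 - 170) + (-216996 - (-275 - 22*(-137)))) = 1/(-667 + (-216996 - (-275 + 3014))) = 1/(-667 + (-216996 - 1*2739)) = 1/(-667 + (-216996 - 2739)) = 1/(-667 - 219735) = 1/(-220402) = -1/220402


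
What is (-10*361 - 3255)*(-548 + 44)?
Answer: 3459960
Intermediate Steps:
(-10*361 - 3255)*(-548 + 44) = (-3610 - 3255)*(-504) = -6865*(-504) = 3459960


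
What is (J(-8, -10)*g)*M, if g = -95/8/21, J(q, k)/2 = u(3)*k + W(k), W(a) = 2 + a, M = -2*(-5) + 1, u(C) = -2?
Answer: -1045/7 ≈ -149.29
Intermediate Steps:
M = 11 (M = 10 + 1 = 11)
J(q, k) = 4 - 2*k (J(q, k) = 2*(-2*k + (2 + k)) = 2*(2 - k) = 4 - 2*k)
g = -95/168 (g = -95*⅛*(1/21) = -95/8*1/21 = -95/168 ≈ -0.56548)
(J(-8, -10)*g)*M = ((4 - 2*(-10))*(-95/168))*11 = ((4 + 20)*(-95/168))*11 = (24*(-95/168))*11 = -95/7*11 = -1045/7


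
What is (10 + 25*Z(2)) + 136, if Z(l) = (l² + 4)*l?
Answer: 546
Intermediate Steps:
Z(l) = l*(4 + l²) (Z(l) = (4 + l²)*l = l*(4 + l²))
(10 + 25*Z(2)) + 136 = (10 + 25*(2*(4 + 2²))) + 136 = (10 + 25*(2*(4 + 4))) + 136 = (10 + 25*(2*8)) + 136 = (10 + 25*16) + 136 = (10 + 400) + 136 = 410 + 136 = 546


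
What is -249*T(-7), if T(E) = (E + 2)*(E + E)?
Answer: -17430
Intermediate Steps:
T(E) = 2*E*(2 + E) (T(E) = (2 + E)*(2*E) = 2*E*(2 + E))
-249*T(-7) = -498*(-7)*(2 - 7) = -498*(-7)*(-5) = -249*70 = -17430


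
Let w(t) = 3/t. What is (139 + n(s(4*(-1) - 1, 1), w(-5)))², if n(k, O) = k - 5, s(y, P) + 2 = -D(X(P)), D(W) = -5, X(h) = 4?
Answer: 18769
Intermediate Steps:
s(y, P) = 3 (s(y, P) = -2 - 1*(-5) = -2 + 5 = 3)
n(k, O) = -5 + k
(139 + n(s(4*(-1) - 1, 1), w(-5)))² = (139 + (-5 + 3))² = (139 - 2)² = 137² = 18769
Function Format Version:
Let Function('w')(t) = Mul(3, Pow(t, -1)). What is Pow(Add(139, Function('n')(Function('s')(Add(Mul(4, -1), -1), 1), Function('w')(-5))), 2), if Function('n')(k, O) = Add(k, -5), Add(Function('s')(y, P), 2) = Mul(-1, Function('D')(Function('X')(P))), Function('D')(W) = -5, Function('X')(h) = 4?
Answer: 18769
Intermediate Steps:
Function('s')(y, P) = 3 (Function('s')(y, P) = Add(-2, Mul(-1, -5)) = Add(-2, 5) = 3)
Function('n')(k, O) = Add(-5, k)
Pow(Add(139, Function('n')(Function('s')(Add(Mul(4, -1), -1), 1), Function('w')(-5))), 2) = Pow(Add(139, Add(-5, 3)), 2) = Pow(Add(139, -2), 2) = Pow(137, 2) = 18769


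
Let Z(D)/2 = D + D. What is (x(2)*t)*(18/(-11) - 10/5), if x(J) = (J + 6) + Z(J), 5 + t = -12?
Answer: 10880/11 ≈ 989.09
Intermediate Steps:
t = -17 (t = -5 - 12 = -17)
Z(D) = 4*D (Z(D) = 2*(D + D) = 2*(2*D) = 4*D)
x(J) = 6 + 5*J (x(J) = (J + 6) + 4*J = (6 + J) + 4*J = 6 + 5*J)
(x(2)*t)*(18/(-11) - 10/5) = ((6 + 5*2)*(-17))*(18/(-11) - 10/5) = ((6 + 10)*(-17))*(18*(-1/11) - 10*⅕) = (16*(-17))*(-18/11 - 2) = -272*(-40/11) = 10880/11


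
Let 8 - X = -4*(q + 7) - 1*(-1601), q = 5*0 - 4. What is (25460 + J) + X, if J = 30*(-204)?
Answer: 17759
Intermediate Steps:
q = -4 (q = 0 - 4 = -4)
J = -6120
X = -1581 (X = 8 - (-4*(-4 + 7) - 1*(-1601)) = 8 - (-4*3 + 1601) = 8 - (-12 + 1601) = 8 - 1*1589 = 8 - 1589 = -1581)
(25460 + J) + X = (25460 - 6120) - 1581 = 19340 - 1581 = 17759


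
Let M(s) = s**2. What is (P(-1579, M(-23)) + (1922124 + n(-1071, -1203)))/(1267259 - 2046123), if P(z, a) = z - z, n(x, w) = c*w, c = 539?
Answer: -1273707/778864 ≈ -1.6353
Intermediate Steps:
n(x, w) = 539*w
P(z, a) = 0
(P(-1579, M(-23)) + (1922124 + n(-1071, -1203)))/(1267259 - 2046123) = (0 + (1922124 + 539*(-1203)))/(1267259 - 2046123) = (0 + (1922124 - 648417))/(-778864) = (0 + 1273707)*(-1/778864) = 1273707*(-1/778864) = -1273707/778864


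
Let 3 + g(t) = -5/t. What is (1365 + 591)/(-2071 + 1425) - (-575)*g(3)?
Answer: -2603084/969 ≈ -2686.4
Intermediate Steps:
g(t) = -3 - 5/t
(1365 + 591)/(-2071 + 1425) - (-575)*g(3) = (1365 + 591)/(-2071 + 1425) - (-575)*(-3 - 5/3) = 1956/(-646) - (-575)*(-3 - 5*⅓) = 1956*(-1/646) - (-575)*(-3 - 5/3) = -978/323 - (-575)*(-14)/3 = -978/323 - 1*8050/3 = -978/323 - 8050/3 = -2603084/969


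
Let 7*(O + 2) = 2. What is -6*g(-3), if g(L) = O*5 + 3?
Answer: 234/7 ≈ 33.429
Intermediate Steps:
O = -12/7 (O = -2 + (1/7)*2 = -2 + 2/7 = -12/7 ≈ -1.7143)
g(L) = -39/7 (g(L) = -12/7*5 + 3 = -60/7 + 3 = -39/7)
-6*g(-3) = -6*(-39/7) = 234/7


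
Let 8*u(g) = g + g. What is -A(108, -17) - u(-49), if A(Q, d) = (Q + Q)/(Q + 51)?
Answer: 2309/212 ≈ 10.892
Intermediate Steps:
A(Q, d) = 2*Q/(51 + Q) (A(Q, d) = (2*Q)/(51 + Q) = 2*Q/(51 + Q))
u(g) = g/4 (u(g) = (g + g)/8 = (2*g)/8 = g/4)
-A(108, -17) - u(-49) = -2*108/(51 + 108) - (-49)/4 = -2*108/159 - 1*(-49/4) = -2*108/159 + 49/4 = -1*72/53 + 49/4 = -72/53 + 49/4 = 2309/212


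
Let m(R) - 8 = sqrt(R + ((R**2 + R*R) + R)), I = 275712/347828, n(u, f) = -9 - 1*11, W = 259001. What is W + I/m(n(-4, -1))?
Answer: 653136525777/2521753 + 5744*sqrt(190)/2521753 ≈ 2.5900e+5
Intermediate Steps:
n(u, f) = -20 (n(u, f) = -9 - 11 = -20)
I = 68928/86957 (I = 275712*(1/347828) = 68928/86957 ≈ 0.79267)
m(R) = 8 + sqrt(2*R + 2*R**2) (m(R) = 8 + sqrt(R + ((R**2 + R*R) + R)) = 8 + sqrt(R + ((R**2 + R**2) + R)) = 8 + sqrt(R + (2*R**2 + R)) = 8 + sqrt(R + (R + 2*R**2)) = 8 + sqrt(2*R + 2*R**2))
W + I/m(n(-4, -1)) = 259001 + 68928/(86957*(8 + sqrt(2)*sqrt(-20*(1 - 20)))) = 259001 + 68928/(86957*(8 + sqrt(2)*sqrt(-20*(-19)))) = 259001 + 68928/(86957*(8 + sqrt(2)*sqrt(380))) = 259001 + 68928/(86957*(8 + sqrt(2)*(2*sqrt(95)))) = 259001 + 68928/(86957*(8 + 2*sqrt(190)))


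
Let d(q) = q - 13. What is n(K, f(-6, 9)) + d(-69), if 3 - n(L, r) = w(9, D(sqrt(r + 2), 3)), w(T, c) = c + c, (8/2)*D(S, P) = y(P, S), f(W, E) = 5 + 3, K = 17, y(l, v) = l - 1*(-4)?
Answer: -165/2 ≈ -82.500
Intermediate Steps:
y(l, v) = 4 + l (y(l, v) = l + 4 = 4 + l)
f(W, E) = 8
D(S, P) = 1 + P/4 (D(S, P) = (4 + P)/4 = 1 + P/4)
w(T, c) = 2*c
d(q) = -13 + q
n(L, r) = -1/2 (n(L, r) = 3 - 2*(1 + (1/4)*3) = 3 - 2*(1 + 3/4) = 3 - 2*7/4 = 3 - 1*7/2 = 3 - 7/2 = -1/2)
n(K, f(-6, 9)) + d(-69) = -1/2 + (-13 - 69) = -1/2 - 82 = -165/2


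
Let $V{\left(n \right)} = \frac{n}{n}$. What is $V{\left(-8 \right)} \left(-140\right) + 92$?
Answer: $-48$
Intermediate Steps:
$V{\left(n \right)} = 1$
$V{\left(-8 \right)} \left(-140\right) + 92 = 1 \left(-140\right) + 92 = -140 + 92 = -48$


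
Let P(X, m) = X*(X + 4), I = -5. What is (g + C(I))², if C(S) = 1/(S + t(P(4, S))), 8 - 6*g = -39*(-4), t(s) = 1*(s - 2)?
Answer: 3411409/5625 ≈ 606.47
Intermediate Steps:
P(X, m) = X*(4 + X)
t(s) = -2 + s (t(s) = 1*(-2 + s) = -2 + s)
g = -74/3 (g = 4/3 - (-13)*(-4)/2 = 4/3 - ⅙*156 = 4/3 - 26 = -74/3 ≈ -24.667)
C(S) = 1/(30 + S) (C(S) = 1/(S + (-2 + 4*(4 + 4))) = 1/(S + (-2 + 4*8)) = 1/(S + (-2 + 32)) = 1/(S + 30) = 1/(30 + S))
(g + C(I))² = (-74/3 + 1/(30 - 5))² = (-74/3 + 1/25)² = (-1847/75)² = 3411409/5625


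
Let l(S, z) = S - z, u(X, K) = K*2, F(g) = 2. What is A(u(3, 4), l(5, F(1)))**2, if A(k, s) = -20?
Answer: 400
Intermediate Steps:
u(X, K) = 2*K
A(u(3, 4), l(5, F(1)))**2 = (-20)**2 = 400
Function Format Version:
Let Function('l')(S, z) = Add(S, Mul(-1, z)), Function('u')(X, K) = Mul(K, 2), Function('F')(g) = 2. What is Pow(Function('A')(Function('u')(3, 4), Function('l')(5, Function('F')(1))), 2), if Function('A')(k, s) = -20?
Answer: 400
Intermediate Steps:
Function('u')(X, K) = Mul(2, K)
Pow(Function('A')(Function('u')(3, 4), Function('l')(5, Function('F')(1))), 2) = Pow(-20, 2) = 400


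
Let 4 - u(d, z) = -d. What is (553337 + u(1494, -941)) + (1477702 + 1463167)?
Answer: 3495704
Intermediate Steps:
u(d, z) = 4 + d (u(d, z) = 4 - (-1)*d = 4 + d)
(553337 + u(1494, -941)) + (1477702 + 1463167) = (553337 + (4 + 1494)) + (1477702 + 1463167) = (553337 + 1498) + 2940869 = 554835 + 2940869 = 3495704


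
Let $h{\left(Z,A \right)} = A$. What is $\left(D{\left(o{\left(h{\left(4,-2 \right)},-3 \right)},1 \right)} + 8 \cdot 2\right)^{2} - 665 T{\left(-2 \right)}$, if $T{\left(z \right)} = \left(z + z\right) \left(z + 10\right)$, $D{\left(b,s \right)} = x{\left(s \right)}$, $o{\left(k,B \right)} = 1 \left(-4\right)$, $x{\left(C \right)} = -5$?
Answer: $21401$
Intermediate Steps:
$o{\left(k,B \right)} = -4$
$D{\left(b,s \right)} = -5$
$T{\left(z \right)} = 2 z \left(10 + z\right)$
$\left(D{\left(o{\left(h{\left(4,-2 \right)},-3 \right)},1 \right)} + 8 \cdot 2\right)^{2} - 665 T{\left(-2 \right)} = \left(-5 + 8 \cdot 2\right)^{2} - 665 \cdot 2 \left(-2\right) \left(10 - 2\right) = \left(-5 + 16\right)^{2} - 665 \cdot 2 \left(-2\right) 8 = 11^{2} - -21280 = 121 + 21280 = 21401$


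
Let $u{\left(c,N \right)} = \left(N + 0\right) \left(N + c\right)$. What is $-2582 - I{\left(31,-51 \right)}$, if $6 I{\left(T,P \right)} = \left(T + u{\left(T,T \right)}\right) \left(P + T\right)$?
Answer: $3928$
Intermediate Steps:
$u{\left(c,N \right)} = N \left(N + c\right)$
$I{\left(T,P \right)} = \frac{\left(P + T\right) \left(T + 2 T^{2}\right)}{6}$ ($I{\left(T,P \right)} = \frac{\left(T + T \left(T + T\right)\right) \left(P + T\right)}{6} = \frac{\left(T + T 2 T\right) \left(P + T\right)}{6} = \frac{\left(T + 2 T^{2}\right) \left(P + T\right)}{6} = \frac{\left(P + T\right) \left(T + 2 T^{2}\right)}{6}$)
$-2582 - I{\left(31,-51 \right)} = -2582 - \frac{1}{6} \cdot 31 \left(-51 + 31 + 2 \cdot 31^{2} + 2 \left(-51\right) 31\right) = -2582 - \frac{1}{6} \cdot 31 \left(-51 + 31 + 2 \cdot 961 - 3162\right) = -2582 - \frac{1}{6} \cdot 31 \left(-51 + 31 + 1922 - 3162\right) = -2582 - \frac{1}{6} \cdot 31 \left(-1260\right) = -2582 - -6510 = -2582 + 6510 = 3928$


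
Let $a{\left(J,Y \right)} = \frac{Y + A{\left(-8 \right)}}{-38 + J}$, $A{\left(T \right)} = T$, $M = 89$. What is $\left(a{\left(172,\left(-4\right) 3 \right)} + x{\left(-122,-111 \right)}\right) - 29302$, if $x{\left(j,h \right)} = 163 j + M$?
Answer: $- \frac{3289643}{67} \approx -49099.0$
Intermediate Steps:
$x{\left(j,h \right)} = 89 + 163 j$ ($x{\left(j,h \right)} = 163 j + 89 = 89 + 163 j$)
$a{\left(J,Y \right)} = \frac{-8 + Y}{-38 + J}$ ($a{\left(J,Y \right)} = \frac{Y - 8}{-38 + J} = \frac{-8 + Y}{-38 + J}$)
$\left(a{\left(172,\left(-4\right) 3 \right)} + x{\left(-122,-111 \right)}\right) - 29302 = \left(\frac{-8 - 12}{-38 + 172} + \left(89 + 163 \left(-122\right)\right)\right) - 29302 = \left(\frac{-8 - 12}{134} + \left(89 - 19886\right)\right) - 29302 = \left(\frac{1}{134} \left(-20\right) - 19797\right) - 29302 = \left(- \frac{10}{67} - 19797\right) - 29302 = - \frac{1326409}{67} - 29302 = - \frac{3289643}{67}$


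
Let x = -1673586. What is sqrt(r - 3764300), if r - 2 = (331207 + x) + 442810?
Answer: I*sqrt(4663867) ≈ 2159.6*I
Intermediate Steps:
r = -899567 (r = 2 + ((331207 - 1673586) + 442810) = 2 + (-1342379 + 442810) = 2 - 899569 = -899567)
sqrt(r - 3764300) = sqrt(-899567 - 3764300) = sqrt(-4663867) = I*sqrt(4663867)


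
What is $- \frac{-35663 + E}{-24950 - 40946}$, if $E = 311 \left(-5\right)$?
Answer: $- \frac{18609}{32948} \approx -0.5648$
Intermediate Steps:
$E = -1555$
$- \frac{-35663 + E}{-24950 - 40946} = - \frac{-35663 - 1555}{-24950 - 40946} = - \frac{-37218}{-65896} = - \frac{\left(-37218\right) \left(-1\right)}{65896} = \left(-1\right) \frac{18609}{32948} = - \frac{18609}{32948}$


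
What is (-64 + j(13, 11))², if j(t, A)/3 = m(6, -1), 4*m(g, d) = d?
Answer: 67081/16 ≈ 4192.6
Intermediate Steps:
m(g, d) = d/4
j(t, A) = -¾ (j(t, A) = 3*((¼)*(-1)) = 3*(-¼) = -¾)
(-64 + j(13, 11))² = (-64 - ¾)² = (-259/4)² = 67081/16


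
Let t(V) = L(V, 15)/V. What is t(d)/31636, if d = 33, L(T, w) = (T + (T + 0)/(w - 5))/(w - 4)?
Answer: 1/316360 ≈ 3.1610e-6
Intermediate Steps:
L(T, w) = (T + T/(-5 + w))/(-4 + w)
t(V) = 1/10 (t(V) = (V/(-5 + 15))/V = (V/10)/V = 1/10)
t(d)/31636 = (1/10)/31636 = (1/10)*(1/31636) = 1/316360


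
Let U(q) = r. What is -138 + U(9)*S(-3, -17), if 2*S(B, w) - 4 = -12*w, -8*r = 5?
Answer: -203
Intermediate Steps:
r = -5/8 (r = -⅛*5 = -5/8 ≈ -0.62500)
U(q) = -5/8
S(B, w) = 2 - 6*w (S(B, w) = 2 + (-12*w)/2 = 2 - 6*w)
-138 + U(9)*S(-3, -17) = -138 - 5*(2 - 6*(-17))/8 = -138 - 5*(2 + 102)/8 = -138 - 5/8*104 = -138 - 65 = -203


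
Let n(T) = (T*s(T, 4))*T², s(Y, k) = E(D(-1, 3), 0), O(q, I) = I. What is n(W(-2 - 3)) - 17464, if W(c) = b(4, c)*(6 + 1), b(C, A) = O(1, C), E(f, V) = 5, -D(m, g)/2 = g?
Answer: 92296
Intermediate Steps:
D(m, g) = -2*g
b(C, A) = C
s(Y, k) = 5
W(c) = 28 (W(c) = 4*(6 + 1) = 4*7 = 28)
n(T) = 5*T³ (n(T) = (T*5)*T² = (5*T)*T² = 5*T³)
n(W(-2 - 3)) - 17464 = 5*28³ - 17464 = 5*21952 - 17464 = 109760 - 17464 = 92296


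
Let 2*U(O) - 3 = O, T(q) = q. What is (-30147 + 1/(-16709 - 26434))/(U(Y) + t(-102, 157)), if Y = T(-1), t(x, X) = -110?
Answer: 1300632022/4702587 ≈ 276.58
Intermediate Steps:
Y = -1
U(O) = 3/2 + O/2
(-30147 + 1/(-16709 - 26434))/(U(Y) + t(-102, 157)) = (-30147 + 1/(-16709 - 26434))/((3/2 + (½)*(-1)) - 110) = (-30147 + 1/(-43143))/((3/2 - ½) - 110) = (-30147 - 1/43143)/(1 - 110) = -1300632022/43143/(-109) = -1300632022/43143*(-1/109) = 1300632022/4702587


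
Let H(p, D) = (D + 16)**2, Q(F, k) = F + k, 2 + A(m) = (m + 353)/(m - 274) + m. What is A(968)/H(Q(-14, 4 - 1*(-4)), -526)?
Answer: 26869/7220376 ≈ 0.0037213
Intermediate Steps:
A(m) = -2 + m + (353 + m)/(-274 + m) (A(m) = -2 + ((m + 353)/(m - 274) + m) = -2 + ((353 + m)/(-274 + m) + m) = -2 + (m + (353 + m)/(-274 + m)) = -2 + m + (353 + m)/(-274 + m))
H(p, D) = (16 + D)**2
A(968)/H(Q(-14, 4 - 1*(-4)), -526) = ((901 + 968**2 - 275*968)/(-274 + 968))/((16 - 526)**2) = ((901 + 937024 - 266200)/694)/((-510)**2) = ((1/694)*671725)/260100 = (671725/694)*(1/260100) = 26869/7220376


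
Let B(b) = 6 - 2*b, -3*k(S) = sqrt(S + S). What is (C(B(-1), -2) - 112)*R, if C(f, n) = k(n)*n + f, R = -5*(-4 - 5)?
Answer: -4680 + 60*I ≈ -4680.0 + 60.0*I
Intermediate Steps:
k(S) = -sqrt(2)*sqrt(S)/3 (k(S) = -sqrt(S + S)/3 = -sqrt(2)*sqrt(S)/3)
R = 45 (R = -5*(-9) = 45)
C(f, n) = f - sqrt(2)*n**(3/2)/3 (C(f, n) = (-sqrt(2)*sqrt(n)/3)*n + f = -sqrt(2)*n**(3/2)/3 + f = f - sqrt(2)*n**(3/2)/3)
(C(B(-1), -2) - 112)*R = (((6 - 2*(-1)) - sqrt(2)*(-2)**(3/2)/3) - 112)*45 = (((6 + 2) - sqrt(2)*(-2*I*sqrt(2))/3) - 112)*45 = ((8 + 4*I/3) - 112)*45 = (-104 + 4*I/3)*45 = -4680 + 60*I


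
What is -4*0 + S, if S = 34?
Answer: 34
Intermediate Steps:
-4*0 + S = -4*0 + 34 = 0 + 34 = 34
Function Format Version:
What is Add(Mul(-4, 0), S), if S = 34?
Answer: 34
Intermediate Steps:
Add(Mul(-4, 0), S) = Add(Mul(-4, 0), 34) = Add(0, 34) = 34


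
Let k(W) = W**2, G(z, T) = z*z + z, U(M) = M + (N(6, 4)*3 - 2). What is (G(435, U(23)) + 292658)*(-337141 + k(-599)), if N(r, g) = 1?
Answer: 10447007880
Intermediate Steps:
U(M) = 1 + M (U(M) = M + (1*3 - 2) = M + (3 - 2) = M + 1 = 1 + M)
G(z, T) = z + z**2 (G(z, T) = z**2 + z = z + z**2)
(G(435, U(23)) + 292658)*(-337141 + k(-599)) = (435*(1 + 435) + 292658)*(-337141 + (-599)**2) = (435*436 + 292658)*(-337141 + 358801) = (189660 + 292658)*21660 = 482318*21660 = 10447007880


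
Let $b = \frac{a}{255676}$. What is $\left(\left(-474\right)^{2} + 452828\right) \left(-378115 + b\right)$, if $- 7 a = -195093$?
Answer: $- \frac{114620858439055712}{447433} \approx -2.5617 \cdot 10^{11}$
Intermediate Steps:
$a = \frac{195093}{7}$ ($a = \left(- \frac{1}{7}\right) \left(-195093\right) = \frac{195093}{7} \approx 27870.0$)
$b = \frac{195093}{1789732}$ ($b = \frac{195093}{7 \cdot 255676} = \frac{195093}{7} \cdot \frac{1}{255676} = \frac{195093}{1789732} \approx 0.10901$)
$\left(\left(-474\right)^{2} + 452828\right) \left(-378115 + b\right) = \left(\left(-474\right)^{2} + 452828\right) \left(-378115 + \frac{195093}{1789732}\right) = \left(224676 + 452828\right) \left(- \frac{676724320087}{1789732}\right) = 677504 \left(- \frac{676724320087}{1789732}\right) = - \frac{114620858439055712}{447433}$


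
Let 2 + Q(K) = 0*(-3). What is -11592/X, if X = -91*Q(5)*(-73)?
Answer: 828/949 ≈ 0.87250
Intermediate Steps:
Q(K) = -2 (Q(K) = -2 + 0*(-3) = -2 + 0 = -2)
X = -13286 (X = -91*(-2)*(-73) = 182*(-73) = -13286)
-11592/X = -11592/(-13286) = -11592*(-1/13286) = 828/949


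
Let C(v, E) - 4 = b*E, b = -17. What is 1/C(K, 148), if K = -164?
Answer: -1/2512 ≈ -0.00039809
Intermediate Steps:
C(v, E) = 4 - 17*E
1/C(K, 148) = 1/(4 - 17*148) = 1/(4 - 2516) = 1/(-2512) = -1/2512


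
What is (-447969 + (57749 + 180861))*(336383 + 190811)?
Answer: -110372808646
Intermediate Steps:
(-447969 + (57749 + 180861))*(336383 + 190811) = (-447969 + 238610)*527194 = -209359*527194 = -110372808646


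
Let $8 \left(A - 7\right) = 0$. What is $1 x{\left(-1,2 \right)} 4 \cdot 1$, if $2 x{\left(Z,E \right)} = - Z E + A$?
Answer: $18$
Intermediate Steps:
$A = 7$ ($A = 7 + \frac{1}{8} \cdot 0 = 7 + 0 = 7$)
$x{\left(Z,E \right)} = \frac{7}{2} - \frac{E Z}{2}$ ($x{\left(Z,E \right)} = \frac{- Z E + 7}{2} = \frac{- E Z + 7}{2} = \frac{7 - E Z}{2} = \frac{7}{2} - \frac{E Z}{2}$)
$1 x{\left(-1,2 \right)} 4 \cdot 1 = 1 \left(\frac{7}{2} - 1 \left(-1\right)\right) 4 \cdot 1 = 1 \left(\frac{7}{2} + 1\right) 4 \cdot 1 = 1 \cdot \frac{9}{2} \cdot 4 \cdot 1 = 1 \cdot 18 \cdot 1 = 1 \cdot 18 = 18$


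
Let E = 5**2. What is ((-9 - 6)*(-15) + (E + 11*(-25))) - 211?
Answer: -236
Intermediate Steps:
E = 25
((-9 - 6)*(-15) + (E + 11*(-25))) - 211 = ((-9 - 6)*(-15) + (25 + 11*(-25))) - 211 = (-15*(-15) + (25 - 275)) - 211 = (225 - 250) - 211 = -25 - 211 = -236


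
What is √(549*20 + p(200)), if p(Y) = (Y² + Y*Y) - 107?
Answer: 3*√10097 ≈ 301.45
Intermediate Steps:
p(Y) = -107 + 2*Y² (p(Y) = (Y² + Y²) - 107 = 2*Y² - 107 = -107 + 2*Y²)
√(549*20 + p(200)) = √(549*20 + (-107 + 2*200²)) = √(10980 + (-107 + 2*40000)) = √(10980 + (-107 + 80000)) = √(10980 + 79893) = √90873 = 3*√10097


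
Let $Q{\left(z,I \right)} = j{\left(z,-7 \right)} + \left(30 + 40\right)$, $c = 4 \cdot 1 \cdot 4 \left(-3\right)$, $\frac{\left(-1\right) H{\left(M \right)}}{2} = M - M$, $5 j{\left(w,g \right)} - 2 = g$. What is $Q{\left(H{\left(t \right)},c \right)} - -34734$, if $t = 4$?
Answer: $34803$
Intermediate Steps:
$j{\left(w,g \right)} = \frac{2}{5} + \frac{g}{5}$
$H{\left(M \right)} = 0$ ($H{\left(M \right)} = - 2 \left(M - M\right) = \left(-2\right) 0 = 0$)
$c = -48$ ($c = 4 \left(-12\right) = -48$)
$Q{\left(z,I \right)} = 69$ ($Q{\left(z,I \right)} = \left(\frac{2}{5} + \frac{1}{5} \left(-7\right)\right) + \left(30 + 40\right) = \left(\frac{2}{5} - \frac{7}{5}\right) + 70 = -1 + 70 = 69$)
$Q{\left(H{\left(t \right)},c \right)} - -34734 = 69 - -34734 = 69 + 34734 = 34803$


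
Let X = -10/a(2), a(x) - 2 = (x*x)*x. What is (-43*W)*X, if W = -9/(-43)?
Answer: 9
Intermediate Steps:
a(x) = 2 + x³ (a(x) = 2 + (x*x)*x = 2 + x²*x = 2 + x³)
X = -1 (X = -10/(2 + 2³) = -10/(2 + 8) = -10/10 = -10*⅒ = -1)
W = 9/43 (W = -9*(-1/43) = 9/43 ≈ 0.20930)
(-43*W)*X = -43*9/43*(-1) = -9*(-1) = 9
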